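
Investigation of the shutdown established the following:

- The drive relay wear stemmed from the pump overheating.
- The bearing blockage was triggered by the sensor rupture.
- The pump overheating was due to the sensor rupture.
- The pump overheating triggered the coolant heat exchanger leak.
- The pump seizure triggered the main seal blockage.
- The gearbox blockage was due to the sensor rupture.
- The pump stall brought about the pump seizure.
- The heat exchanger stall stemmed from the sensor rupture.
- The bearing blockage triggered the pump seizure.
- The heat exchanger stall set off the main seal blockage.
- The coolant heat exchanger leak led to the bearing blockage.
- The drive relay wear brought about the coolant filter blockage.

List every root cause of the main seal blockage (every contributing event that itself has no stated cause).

the pump stall, the sensor rupture

Tracing upstream from the main seal blockage: the main seal blockage ← the heat exchanger stall ← the sensor rupture.
A separate upstream branch: the main seal blockage ← the pump seizure ← the pump stall.
Each of those chain origins has no stated cause.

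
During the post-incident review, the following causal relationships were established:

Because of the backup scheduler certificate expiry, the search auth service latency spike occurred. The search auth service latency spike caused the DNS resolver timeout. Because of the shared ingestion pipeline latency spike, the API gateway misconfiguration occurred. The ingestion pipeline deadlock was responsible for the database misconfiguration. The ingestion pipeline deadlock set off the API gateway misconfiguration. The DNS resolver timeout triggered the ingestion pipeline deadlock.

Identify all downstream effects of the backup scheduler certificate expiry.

Direct effects: the search auth service latency spike.
2 steps out: the DNS resolver timeout.
3 steps out: the ingestion pipeline deadlock.
4 steps out: the database misconfiguration, the API gateway misconfiguration.
Not reachable from it: the shared ingestion pipeline latency spike.

the API gateway misconfiguration, the DNS resolver timeout, the database misconfiguration, the ingestion pipeline deadlock, the search auth service latency spike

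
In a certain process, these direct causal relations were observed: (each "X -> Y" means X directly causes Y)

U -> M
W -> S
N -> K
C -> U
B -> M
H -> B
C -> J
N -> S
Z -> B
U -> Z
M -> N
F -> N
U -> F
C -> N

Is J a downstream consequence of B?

No

B leads to M, N, S, K; J is not among them.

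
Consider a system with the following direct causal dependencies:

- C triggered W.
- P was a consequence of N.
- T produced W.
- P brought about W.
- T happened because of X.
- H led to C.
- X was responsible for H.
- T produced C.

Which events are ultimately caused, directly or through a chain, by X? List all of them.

C, H, T, W

Direct effects: T, H.
2 steps out: C, W.
Not reachable from it: N, P.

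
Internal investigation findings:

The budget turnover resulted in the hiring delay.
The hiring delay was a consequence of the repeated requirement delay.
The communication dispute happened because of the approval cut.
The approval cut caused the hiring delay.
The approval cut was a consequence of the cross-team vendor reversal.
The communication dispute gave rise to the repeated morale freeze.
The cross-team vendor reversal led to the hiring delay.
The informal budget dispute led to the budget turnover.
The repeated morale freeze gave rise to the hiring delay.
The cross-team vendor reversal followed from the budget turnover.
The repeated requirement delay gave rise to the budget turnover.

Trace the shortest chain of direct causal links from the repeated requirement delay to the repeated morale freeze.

the repeated requirement delay → the budget turnover
the budget turnover → the cross-team vendor reversal
the cross-team vendor reversal → the approval cut
the approval cut → the communication dispute
the communication dispute → the repeated morale freeze
Length: 5 steps.

the repeated requirement delay → the budget turnover → the cross-team vendor reversal → the approval cut → the communication dispute → the repeated morale freeze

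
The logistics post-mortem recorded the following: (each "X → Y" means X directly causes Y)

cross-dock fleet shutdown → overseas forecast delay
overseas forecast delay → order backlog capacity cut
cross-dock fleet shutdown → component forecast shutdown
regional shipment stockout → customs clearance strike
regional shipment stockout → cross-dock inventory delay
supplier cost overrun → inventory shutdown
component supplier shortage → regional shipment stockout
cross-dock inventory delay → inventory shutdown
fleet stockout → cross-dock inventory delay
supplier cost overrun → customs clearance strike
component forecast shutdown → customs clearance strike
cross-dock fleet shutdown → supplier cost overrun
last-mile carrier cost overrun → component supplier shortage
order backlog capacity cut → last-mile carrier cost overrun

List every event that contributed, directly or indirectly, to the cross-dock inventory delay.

the component supplier shortage, the cross-dock fleet shutdown, the fleet stockout, the last-mile carrier cost overrun, the order backlog capacity cut, the overseas forecast delay, the regional shipment stockout

Immediate causes of the cross-dock inventory delay: the regional shipment stockout, the fleet stockout.
Further upstream: the cross-dock fleet shutdown, the overseas forecast delay, the order backlog capacity cut, the last-mile carrier cost overrun, the component supplier shortage.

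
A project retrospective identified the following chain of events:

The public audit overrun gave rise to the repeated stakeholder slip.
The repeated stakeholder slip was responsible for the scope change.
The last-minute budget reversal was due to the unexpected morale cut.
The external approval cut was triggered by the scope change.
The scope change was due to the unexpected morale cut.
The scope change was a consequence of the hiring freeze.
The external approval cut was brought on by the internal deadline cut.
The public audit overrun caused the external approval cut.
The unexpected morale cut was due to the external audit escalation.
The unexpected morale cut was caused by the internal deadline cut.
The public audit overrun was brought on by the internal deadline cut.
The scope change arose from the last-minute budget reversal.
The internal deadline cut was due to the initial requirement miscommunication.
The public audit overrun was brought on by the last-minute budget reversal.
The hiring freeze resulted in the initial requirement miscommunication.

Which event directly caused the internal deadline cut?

the initial requirement miscommunication

Upstream contributors include the hiring freeze, but only the initial requirement miscommunication feeds directly into the internal deadline cut.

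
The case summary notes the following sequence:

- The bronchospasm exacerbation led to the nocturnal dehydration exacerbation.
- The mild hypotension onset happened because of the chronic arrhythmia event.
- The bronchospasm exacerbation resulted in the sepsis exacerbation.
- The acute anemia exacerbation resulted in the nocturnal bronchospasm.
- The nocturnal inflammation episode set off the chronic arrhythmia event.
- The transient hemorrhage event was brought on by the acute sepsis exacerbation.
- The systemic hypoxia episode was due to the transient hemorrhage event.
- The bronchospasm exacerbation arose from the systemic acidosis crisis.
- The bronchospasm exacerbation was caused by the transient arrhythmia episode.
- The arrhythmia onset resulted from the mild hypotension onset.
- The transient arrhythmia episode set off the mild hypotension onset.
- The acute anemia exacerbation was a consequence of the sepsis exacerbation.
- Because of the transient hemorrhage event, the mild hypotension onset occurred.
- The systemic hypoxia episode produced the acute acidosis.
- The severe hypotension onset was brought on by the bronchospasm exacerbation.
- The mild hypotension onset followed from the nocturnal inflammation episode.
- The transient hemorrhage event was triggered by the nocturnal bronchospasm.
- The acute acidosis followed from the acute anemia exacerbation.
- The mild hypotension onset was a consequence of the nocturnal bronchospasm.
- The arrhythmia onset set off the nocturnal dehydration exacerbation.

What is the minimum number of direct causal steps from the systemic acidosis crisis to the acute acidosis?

4

Shortest chain: the systemic acidosis crisis → the bronchospasm exacerbation → the sepsis exacerbation → the acute anemia exacerbation → the acute acidosis.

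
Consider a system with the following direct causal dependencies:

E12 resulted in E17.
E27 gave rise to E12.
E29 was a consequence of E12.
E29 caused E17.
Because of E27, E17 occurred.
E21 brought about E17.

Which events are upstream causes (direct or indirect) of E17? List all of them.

E12, E21, E27, E29

Immediate causes of E17: E27, E12, E29, E21.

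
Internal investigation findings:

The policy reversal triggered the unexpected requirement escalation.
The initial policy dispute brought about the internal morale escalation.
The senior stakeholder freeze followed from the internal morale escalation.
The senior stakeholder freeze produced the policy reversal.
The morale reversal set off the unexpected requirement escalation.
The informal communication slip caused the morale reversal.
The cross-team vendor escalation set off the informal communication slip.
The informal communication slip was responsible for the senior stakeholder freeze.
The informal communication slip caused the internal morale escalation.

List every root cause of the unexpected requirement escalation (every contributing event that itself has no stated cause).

the cross-team vendor escalation, the initial policy dispute

Tracing upstream from the unexpected requirement escalation: the unexpected requirement escalation ← the morale reversal ← the informal communication slip ← the cross-team vendor escalation.
A separate upstream branch: the unexpected requirement escalation ← the policy reversal ← the senior stakeholder freeze ← the internal morale escalation ← the initial policy dispute.
Each of those chain origins has no stated cause.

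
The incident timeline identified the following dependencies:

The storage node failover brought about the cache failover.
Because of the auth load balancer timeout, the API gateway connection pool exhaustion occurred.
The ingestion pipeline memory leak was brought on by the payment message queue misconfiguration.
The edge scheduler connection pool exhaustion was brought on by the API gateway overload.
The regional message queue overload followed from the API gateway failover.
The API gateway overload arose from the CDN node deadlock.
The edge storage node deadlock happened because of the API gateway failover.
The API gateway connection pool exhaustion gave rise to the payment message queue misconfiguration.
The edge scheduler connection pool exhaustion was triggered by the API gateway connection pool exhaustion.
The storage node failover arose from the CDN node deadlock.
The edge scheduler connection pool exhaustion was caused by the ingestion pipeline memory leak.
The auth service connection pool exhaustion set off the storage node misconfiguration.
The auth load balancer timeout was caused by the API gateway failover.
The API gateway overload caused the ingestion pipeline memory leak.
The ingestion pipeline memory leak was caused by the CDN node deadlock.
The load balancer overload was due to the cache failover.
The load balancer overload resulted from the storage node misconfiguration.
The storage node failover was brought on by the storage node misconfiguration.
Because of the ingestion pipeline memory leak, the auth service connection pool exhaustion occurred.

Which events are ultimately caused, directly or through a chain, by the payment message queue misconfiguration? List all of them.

the auth service connection pool exhaustion, the cache failover, the edge scheduler connection pool exhaustion, the ingestion pipeline memory leak, the load balancer overload, the storage node failover, the storage node misconfiguration

Direct effects: the ingestion pipeline memory leak.
2 steps out: the auth service connection pool exhaustion, the edge scheduler connection pool exhaustion.
3 steps out: the storage node misconfiguration.
4 steps out: the storage node failover, the load balancer overload.
5 steps out: the cache failover.
Not reachable from it: the API gateway failover, the regional message queue overload, the edge storage node deadlock, the CDN node deadlock, the API gateway overload, the auth load balancer timeout, the API gateway connection pool exhaustion.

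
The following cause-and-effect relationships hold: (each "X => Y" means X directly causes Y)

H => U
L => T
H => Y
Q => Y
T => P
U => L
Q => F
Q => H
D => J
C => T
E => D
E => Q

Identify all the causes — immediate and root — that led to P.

Immediate cause of P: T.
Further upstream: E, Q, H, U, L, C.

C, E, H, L, Q, T, U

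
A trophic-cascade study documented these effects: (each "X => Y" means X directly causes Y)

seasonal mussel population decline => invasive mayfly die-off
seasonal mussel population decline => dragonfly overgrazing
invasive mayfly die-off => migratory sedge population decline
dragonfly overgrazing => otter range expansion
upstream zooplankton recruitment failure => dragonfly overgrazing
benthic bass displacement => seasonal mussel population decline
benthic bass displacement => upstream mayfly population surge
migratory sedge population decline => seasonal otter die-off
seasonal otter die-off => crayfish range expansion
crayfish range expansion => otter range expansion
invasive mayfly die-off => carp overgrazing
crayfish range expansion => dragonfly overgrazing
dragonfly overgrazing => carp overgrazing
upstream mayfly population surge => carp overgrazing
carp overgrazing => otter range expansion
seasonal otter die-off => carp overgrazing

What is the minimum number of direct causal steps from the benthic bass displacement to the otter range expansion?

Shortest chain: the benthic bass displacement → the seasonal mussel population decline → the dragonfly overgrazing → the otter range expansion.

3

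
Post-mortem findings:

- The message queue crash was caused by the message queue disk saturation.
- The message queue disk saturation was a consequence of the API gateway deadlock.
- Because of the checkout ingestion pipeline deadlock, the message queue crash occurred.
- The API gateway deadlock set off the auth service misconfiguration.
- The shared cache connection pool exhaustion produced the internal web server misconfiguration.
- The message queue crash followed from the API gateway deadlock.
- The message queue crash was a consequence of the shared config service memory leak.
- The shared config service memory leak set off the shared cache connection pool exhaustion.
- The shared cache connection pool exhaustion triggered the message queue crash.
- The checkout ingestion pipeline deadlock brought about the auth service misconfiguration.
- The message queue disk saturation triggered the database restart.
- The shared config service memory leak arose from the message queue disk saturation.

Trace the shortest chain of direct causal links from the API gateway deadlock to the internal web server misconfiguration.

the API gateway deadlock → the message queue disk saturation
the message queue disk saturation → the shared config service memory leak
the shared config service memory leak → the shared cache connection pool exhaustion
the shared cache connection pool exhaustion → the internal web server misconfiguration
Length: 4 steps.

the API gateway deadlock → the message queue disk saturation → the shared config service memory leak → the shared cache connection pool exhaustion → the internal web server misconfiguration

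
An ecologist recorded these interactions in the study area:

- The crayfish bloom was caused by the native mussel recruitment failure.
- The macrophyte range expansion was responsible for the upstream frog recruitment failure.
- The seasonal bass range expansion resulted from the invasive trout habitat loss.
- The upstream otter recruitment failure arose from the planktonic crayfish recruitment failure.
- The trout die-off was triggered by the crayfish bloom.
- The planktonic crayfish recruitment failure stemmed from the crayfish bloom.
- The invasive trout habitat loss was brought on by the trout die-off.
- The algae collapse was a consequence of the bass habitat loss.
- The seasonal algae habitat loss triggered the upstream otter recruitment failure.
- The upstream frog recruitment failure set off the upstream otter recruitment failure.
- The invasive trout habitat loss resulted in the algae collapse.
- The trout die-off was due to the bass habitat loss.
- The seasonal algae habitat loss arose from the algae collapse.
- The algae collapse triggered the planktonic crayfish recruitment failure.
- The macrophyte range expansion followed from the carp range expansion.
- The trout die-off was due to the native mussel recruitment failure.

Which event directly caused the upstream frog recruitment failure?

the macrophyte range expansion

Upstream contributors include the carp range expansion, but only the macrophyte range expansion feeds directly into the upstream frog recruitment failure.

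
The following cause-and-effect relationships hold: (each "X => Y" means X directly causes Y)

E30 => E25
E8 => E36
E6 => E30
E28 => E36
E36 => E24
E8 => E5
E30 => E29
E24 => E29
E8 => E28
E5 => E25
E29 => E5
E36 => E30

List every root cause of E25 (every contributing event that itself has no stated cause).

Tracing upstream from E25: E25 ← E5 ← E8.
A separate upstream branch: E25 ← E30 ← E6.
Each of those chain origins has no stated cause.

E6, E8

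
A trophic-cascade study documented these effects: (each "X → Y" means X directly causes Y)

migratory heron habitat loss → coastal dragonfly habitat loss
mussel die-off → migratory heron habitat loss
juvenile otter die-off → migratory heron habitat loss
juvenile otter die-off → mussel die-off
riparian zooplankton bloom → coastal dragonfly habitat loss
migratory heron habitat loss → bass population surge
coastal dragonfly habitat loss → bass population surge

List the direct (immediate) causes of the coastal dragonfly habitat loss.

Upstream contributors include the juvenile otter die-off, the mussel die-off, but only the migratory heron habitat loss, the riparian zooplankton bloom feed directly into the coastal dragonfly habitat loss.

the migratory heron habitat loss, the riparian zooplankton bloom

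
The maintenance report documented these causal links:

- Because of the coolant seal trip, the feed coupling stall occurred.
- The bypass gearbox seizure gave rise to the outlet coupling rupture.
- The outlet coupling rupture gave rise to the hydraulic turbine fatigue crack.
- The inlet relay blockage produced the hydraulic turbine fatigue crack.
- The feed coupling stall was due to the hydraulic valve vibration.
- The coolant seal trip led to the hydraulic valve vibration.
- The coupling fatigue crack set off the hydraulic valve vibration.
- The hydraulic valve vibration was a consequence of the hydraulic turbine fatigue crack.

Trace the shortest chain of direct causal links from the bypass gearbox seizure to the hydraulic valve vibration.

the bypass gearbox seizure → the outlet coupling rupture
the outlet coupling rupture → the hydraulic turbine fatigue crack
the hydraulic turbine fatigue crack → the hydraulic valve vibration
Length: 3 steps.

the bypass gearbox seizure → the outlet coupling rupture → the hydraulic turbine fatigue crack → the hydraulic valve vibration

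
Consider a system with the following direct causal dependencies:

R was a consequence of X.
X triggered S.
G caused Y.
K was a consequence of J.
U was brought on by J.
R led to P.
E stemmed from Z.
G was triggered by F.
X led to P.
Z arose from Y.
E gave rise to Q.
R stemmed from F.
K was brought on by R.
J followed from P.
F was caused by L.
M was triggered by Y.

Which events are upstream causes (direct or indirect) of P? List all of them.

Immediate causes of P: X, R.
Further upstream: L, F.

F, L, R, X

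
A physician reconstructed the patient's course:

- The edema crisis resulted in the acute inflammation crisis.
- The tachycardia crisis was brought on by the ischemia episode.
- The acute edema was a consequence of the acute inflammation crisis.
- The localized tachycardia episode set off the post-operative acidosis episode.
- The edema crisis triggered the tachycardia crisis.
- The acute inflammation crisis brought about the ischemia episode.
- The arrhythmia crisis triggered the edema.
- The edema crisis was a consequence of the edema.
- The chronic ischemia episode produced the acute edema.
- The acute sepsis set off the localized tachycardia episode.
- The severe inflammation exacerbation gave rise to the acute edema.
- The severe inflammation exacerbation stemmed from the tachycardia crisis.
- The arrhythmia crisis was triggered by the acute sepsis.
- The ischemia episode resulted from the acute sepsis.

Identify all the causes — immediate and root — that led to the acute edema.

the acute inflammation crisis, the acute sepsis, the arrhythmia crisis, the chronic ischemia episode, the edema, the edema crisis, the ischemia episode, the severe inflammation exacerbation, the tachycardia crisis

Immediate causes of the acute edema: the acute inflammation crisis, the severe inflammation exacerbation, the chronic ischemia episode.
Further upstream: the acute sepsis, the arrhythmia crisis, the edema, the edema crisis, the ischemia episode, the tachycardia crisis.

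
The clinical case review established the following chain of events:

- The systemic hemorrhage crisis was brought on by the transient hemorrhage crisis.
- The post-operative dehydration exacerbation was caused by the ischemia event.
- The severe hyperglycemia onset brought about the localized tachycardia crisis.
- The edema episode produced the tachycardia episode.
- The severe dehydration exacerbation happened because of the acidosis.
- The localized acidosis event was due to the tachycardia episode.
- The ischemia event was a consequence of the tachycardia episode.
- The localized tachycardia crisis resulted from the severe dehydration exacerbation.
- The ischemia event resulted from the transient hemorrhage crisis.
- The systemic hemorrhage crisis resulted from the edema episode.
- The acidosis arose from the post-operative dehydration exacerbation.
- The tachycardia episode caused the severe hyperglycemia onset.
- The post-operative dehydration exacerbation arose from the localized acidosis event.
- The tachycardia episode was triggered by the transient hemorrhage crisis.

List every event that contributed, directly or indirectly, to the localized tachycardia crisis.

the acidosis, the edema episode, the ischemia event, the localized acidosis event, the post-operative dehydration exacerbation, the severe dehydration exacerbation, the severe hyperglycemia onset, the tachycardia episode, the transient hemorrhage crisis

Immediate causes of the localized tachycardia crisis: the severe dehydration exacerbation, the severe hyperglycemia onset.
Further upstream: the edema episode, the transient hemorrhage crisis, the tachycardia episode, the localized acidosis event, the ischemia event, the post-operative dehydration exacerbation, the acidosis.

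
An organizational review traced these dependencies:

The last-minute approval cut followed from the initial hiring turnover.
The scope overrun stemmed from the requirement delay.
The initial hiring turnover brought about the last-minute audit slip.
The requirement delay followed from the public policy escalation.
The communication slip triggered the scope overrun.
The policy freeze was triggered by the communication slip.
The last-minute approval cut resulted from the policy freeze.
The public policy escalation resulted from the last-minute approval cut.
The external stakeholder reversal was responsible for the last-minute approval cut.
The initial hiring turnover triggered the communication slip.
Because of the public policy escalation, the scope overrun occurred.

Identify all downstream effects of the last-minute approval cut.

Direct effects: the public policy escalation.
2 steps out: the requirement delay, the scope overrun.
Not reachable from it: the initial hiring turnover, the last-minute audit slip, the communication slip, the policy freeze, the external stakeholder reversal.

the public policy escalation, the requirement delay, the scope overrun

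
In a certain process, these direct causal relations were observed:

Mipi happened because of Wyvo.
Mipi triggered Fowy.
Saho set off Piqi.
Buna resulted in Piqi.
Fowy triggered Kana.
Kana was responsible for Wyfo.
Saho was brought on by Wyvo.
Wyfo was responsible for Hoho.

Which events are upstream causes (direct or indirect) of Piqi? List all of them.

Buna, Saho, Wyvo

Immediate causes of Piqi: Saho, Buna.
Further upstream: Wyvo.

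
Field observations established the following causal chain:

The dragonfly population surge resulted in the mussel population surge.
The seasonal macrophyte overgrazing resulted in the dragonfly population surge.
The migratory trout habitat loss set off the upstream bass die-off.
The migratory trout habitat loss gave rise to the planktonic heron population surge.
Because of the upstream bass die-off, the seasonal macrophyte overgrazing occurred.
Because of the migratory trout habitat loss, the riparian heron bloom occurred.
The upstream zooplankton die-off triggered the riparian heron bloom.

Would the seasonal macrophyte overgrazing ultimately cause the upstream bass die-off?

The seasonal macrophyte overgrazing leads to the dragonfly population surge, the mussel population surge; the upstream bass die-off is not among them.

No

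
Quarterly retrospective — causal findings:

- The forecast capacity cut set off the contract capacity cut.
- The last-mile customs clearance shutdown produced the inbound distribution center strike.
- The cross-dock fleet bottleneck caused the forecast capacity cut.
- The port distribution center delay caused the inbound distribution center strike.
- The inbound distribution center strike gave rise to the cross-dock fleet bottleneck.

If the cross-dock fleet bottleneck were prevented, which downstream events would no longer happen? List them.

the contract capacity cut, the forecast capacity cut

Downstream of the cross-dock fleet bottleneck: the forecast capacity cut, the contract capacity cut.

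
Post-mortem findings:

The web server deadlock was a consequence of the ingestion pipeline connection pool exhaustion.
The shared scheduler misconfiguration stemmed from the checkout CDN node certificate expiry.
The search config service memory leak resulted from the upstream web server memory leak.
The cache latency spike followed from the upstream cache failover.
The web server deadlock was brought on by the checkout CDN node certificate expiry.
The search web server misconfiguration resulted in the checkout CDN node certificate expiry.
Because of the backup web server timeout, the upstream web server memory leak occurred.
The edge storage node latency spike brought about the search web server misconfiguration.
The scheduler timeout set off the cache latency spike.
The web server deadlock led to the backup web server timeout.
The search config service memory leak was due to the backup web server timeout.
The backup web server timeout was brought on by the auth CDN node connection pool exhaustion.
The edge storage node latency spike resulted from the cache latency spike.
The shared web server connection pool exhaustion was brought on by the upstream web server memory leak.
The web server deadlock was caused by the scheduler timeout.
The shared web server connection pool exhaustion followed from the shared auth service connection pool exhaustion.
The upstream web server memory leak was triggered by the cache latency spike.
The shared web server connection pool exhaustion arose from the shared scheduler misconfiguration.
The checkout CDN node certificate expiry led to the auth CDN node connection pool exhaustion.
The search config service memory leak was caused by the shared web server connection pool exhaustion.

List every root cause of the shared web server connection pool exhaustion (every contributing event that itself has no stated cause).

the ingestion pipeline connection pool exhaustion, the scheduler timeout, the shared auth service connection pool exhaustion, the upstream cache failover

Tracing upstream from the shared web server connection pool exhaustion: the shared web server connection pool exhaustion ← the upstream web server memory leak ← the cache latency spike ← the upstream cache failover.
A separate upstream branch: the shared web server connection pool exhaustion ← the upstream web server memory leak ← the cache latency spike ← the scheduler timeout.
A separate upstream branch: the shared web server connection pool exhaustion ← the upstream web server memory leak ← the backup web server timeout ← the web server deadlock ← the ingestion pipeline connection pool exhaustion.
A separate upstream branch: the shared web server connection pool exhaustion ← the shared auth service connection pool exhaustion.
Each of those chain origins has no stated cause.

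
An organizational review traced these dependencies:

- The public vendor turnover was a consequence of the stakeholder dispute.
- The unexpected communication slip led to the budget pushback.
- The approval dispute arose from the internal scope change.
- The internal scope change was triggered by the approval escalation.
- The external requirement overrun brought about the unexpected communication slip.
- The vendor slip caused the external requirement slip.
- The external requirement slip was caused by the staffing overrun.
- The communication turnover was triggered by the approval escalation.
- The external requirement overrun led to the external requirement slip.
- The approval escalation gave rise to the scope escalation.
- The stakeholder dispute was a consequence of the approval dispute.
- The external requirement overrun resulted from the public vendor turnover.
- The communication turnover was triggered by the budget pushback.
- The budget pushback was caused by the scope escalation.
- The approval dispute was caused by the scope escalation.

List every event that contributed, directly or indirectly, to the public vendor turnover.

the approval dispute, the approval escalation, the internal scope change, the scope escalation, the stakeholder dispute

Immediate cause of the public vendor turnover: the stakeholder dispute.
Further upstream: the approval escalation, the internal scope change, the scope escalation, the approval dispute.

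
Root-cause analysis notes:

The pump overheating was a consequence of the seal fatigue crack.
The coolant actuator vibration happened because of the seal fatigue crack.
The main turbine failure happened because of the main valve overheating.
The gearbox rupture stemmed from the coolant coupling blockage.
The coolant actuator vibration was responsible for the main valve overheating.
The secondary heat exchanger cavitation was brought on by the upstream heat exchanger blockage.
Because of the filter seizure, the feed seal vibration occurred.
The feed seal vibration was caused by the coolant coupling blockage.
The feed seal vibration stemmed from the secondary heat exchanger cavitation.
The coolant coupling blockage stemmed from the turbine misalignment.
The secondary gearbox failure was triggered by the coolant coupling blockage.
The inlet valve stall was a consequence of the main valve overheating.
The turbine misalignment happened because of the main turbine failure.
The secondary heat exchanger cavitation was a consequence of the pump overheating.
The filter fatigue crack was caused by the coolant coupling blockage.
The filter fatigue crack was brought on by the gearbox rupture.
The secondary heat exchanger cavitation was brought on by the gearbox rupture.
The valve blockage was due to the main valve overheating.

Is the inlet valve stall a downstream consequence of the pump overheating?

The pump overheating leads to the secondary heat exchanger cavitation, the feed seal vibration; the inlet valve stall is not among them.

No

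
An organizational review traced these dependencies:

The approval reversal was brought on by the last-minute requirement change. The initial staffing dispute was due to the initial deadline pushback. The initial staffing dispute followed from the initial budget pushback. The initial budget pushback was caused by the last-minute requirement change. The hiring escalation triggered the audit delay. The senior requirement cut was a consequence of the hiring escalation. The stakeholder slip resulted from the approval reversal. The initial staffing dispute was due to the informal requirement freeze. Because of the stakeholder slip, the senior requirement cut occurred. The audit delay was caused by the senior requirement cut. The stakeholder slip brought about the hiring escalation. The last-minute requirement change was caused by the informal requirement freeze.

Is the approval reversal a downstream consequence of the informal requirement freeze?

Yes

There is a causal chain: the informal requirement freeze → the last-minute requirement change → the approval reversal.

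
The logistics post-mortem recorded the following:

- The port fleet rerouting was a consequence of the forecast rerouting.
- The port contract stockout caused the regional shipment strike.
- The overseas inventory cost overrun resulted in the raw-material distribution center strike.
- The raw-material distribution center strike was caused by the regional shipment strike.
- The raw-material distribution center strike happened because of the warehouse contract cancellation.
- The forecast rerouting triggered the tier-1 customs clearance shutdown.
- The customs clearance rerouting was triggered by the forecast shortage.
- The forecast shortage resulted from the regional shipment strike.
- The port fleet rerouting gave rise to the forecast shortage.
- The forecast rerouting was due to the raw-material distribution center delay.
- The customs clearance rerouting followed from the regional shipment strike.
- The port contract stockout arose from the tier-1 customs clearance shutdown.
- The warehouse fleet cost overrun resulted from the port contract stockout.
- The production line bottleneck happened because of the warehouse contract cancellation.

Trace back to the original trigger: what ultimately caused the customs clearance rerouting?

the raw-material distribution center delay

Tracing upstream from the customs clearance rerouting: the customs clearance rerouting ← the forecast shortage ← the port fleet rerouting ← the forecast rerouting ← the raw-material distribution center delay.
The raw-material distribution center delay has no stated cause, so it is the root.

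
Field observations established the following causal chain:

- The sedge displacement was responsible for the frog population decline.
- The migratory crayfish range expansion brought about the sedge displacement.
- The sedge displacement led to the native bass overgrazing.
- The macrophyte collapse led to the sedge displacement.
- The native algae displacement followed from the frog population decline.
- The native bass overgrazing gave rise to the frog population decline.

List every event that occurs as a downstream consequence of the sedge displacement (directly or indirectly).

Direct effects: the native bass overgrazing, the frog population decline.
2 steps out: the native algae displacement.
Not reachable from it: the macrophyte collapse, the migratory crayfish range expansion.

the frog population decline, the native algae displacement, the native bass overgrazing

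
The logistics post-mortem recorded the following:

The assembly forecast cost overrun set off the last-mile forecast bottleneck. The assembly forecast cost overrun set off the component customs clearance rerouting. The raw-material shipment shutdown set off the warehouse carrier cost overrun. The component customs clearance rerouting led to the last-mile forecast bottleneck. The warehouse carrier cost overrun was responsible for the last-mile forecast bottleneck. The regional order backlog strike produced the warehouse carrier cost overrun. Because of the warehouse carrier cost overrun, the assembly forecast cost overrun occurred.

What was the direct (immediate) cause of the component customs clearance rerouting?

the assembly forecast cost overrun

Upstream contributors include the raw-material shipment shutdown, the warehouse carrier cost overrun, the regional order backlog strike, but only the assembly forecast cost overrun feeds directly into the component customs clearance rerouting.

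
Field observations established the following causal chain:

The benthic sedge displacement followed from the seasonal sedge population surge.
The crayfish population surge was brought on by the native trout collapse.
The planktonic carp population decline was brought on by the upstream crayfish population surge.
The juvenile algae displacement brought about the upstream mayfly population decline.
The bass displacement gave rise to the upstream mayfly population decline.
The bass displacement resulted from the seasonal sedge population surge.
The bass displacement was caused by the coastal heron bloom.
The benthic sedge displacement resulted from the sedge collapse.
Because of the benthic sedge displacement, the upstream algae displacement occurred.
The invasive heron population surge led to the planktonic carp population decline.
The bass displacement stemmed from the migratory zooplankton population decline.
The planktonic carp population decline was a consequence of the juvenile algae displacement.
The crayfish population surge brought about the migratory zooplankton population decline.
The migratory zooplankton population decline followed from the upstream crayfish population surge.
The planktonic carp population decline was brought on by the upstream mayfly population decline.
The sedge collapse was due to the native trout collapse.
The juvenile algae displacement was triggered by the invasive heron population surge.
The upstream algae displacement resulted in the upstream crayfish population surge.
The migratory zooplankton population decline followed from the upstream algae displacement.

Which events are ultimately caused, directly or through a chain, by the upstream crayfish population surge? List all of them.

the bass displacement, the migratory zooplankton population decline, the planktonic carp population decline, the upstream mayfly population decline

Direct effects: the migratory zooplankton population decline, the planktonic carp population decline.
2 steps out: the bass displacement.
3 steps out: the upstream mayfly population decline.
Not reachable from it: the seasonal sedge population surge, the native trout collapse, the crayfish population surge, the sedge collapse, the benthic sedge displacement, the upstream algae displacement, the invasive heron population surge, the coastal heron bloom, the juvenile algae displacement.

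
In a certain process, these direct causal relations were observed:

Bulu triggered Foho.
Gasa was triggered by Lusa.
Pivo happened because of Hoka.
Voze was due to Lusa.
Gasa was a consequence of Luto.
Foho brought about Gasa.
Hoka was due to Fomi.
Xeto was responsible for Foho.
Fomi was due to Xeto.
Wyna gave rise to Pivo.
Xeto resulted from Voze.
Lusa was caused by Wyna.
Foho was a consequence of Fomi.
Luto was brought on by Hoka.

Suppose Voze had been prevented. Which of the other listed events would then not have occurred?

Fomi, Hoka, Luto, Xeto

Downstream of Voze: Xeto, Fomi, Hoka, Luto, Foho, Pivo, Gasa.
Of those, still caused via another path: Foho, Pivo, Gasa.
The remainder have no surviving cause.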